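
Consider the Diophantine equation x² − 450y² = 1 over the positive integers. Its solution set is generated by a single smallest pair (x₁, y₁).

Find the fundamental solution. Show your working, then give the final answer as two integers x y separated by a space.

√450 → a₀=21, period (4,1,2,4,2,1,4,42); ℓ=8 even so k=7
k=0  a_k=21  p_k/q_k = 21/1
k=1  a_k=4  p_k/q_k = 85/4
k=2  a_k=1  p_k/q_k = 106/5
k=3  a_k=2  p_k/q_k = 297/14
k=4  a_k=4  p_k/q_k = 1294/61
…
k=6  a_k=1  p_k/q_k = 4179/197
k=7  a_k=4  p_k/q_k = 19601/924
fundamental: x₁=19601, y₁=924  (since 384199201 − 450·853776 = 1)

19601 924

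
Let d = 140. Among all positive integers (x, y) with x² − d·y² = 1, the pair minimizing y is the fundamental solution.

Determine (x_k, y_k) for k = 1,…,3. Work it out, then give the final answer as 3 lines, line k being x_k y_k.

71 6
10081 852
1431431 120978

√140 = [11; 1,4,1,22, …], period ℓ=4 (even) → k=3
a_0=11:  p_0=11·1+0=11,  q_0=11·0+1=1
…
a_2=4:  p_2=4·12+11=59,  q_2=4·1+1=5
a_3=1:  p_3=1·59+12=71,  q_3=1·5+1=6
fundamental: x₁=71, y₁=6  (since 5041 − 140·36 = 1)
k=2:  x_2 = 71·71+140·6·6 = 10081,  y_2 = 71·6+6·71 = 852
k=3:  x_3 = 71·10081+140·6·852 = 1431431,  y_3 = 71·852+6·10081 = 120978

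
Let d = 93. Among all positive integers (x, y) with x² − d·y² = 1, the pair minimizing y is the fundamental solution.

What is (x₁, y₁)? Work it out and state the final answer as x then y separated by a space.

12151 1260

[9; 1,1,1,4,6,4,1,1,1,18] for √93; ℓ=10 ⇒ convergent index 9
step 0: (9, 1)  from 9·(1,0) + (0,1)
step 1: (10, 1)  from 1·(9,1) + (1,0)
…
step 4: (135, 14)  from 4·(29,3) + (19,2)
…
step 7: (4330, 449)  from 1·(3491,362) + (839,87)
step 8: (7821, 811)  from 1·(4330,449) + (3491,362)
step 9: (12151, 1260)  from 1·(7821,811) + (4330,449)
→ (12151, 1260).  Check: 12151²=147646801, 93·1260²=147646800, difference 1.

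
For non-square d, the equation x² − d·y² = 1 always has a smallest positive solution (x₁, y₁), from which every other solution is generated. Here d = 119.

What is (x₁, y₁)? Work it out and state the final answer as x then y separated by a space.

d=119: √d = [10; 1,9,1,20] (ℓ=4, even), read p_3/q_3
step 0: (10, 1)  from 10·(1,0) + (0,1)
…
step 2: (109, 10)  from 9·(11,1) + (10,1)
step 3: (120, 11)  from 1·(109,10) + (11,1)
fundamental: x₁=120, y₁=11  (since 14400 − 119·121 = 1)

120 11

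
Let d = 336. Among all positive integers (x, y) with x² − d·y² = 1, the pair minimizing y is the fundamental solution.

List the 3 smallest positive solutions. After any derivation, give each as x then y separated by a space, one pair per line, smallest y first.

55 3
6049 330
665335 36297

√336 → a₀=18, period (3,36); ℓ=2 even so k=1
k=0  a_k=18  p_k/q_k = 18/1
k=1  a_k=3  p_k/q_k = 55/3
→ (55, 3).  Check: 55²=3025, 336·3²=3024, difference 1.
(x_2, y_2) = (55·55 + 336·3·3, 55·3 + 3·55) = (6049, 330)
(x_3, y_3) = (55·6049 + 336·3·330, 55·330 + 3·6049) = (665335, 36297)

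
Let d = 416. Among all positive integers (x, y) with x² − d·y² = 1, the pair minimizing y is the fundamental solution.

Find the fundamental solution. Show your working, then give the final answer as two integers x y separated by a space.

5201 255

[20; 2,1,1,9,1,1,2,40] for √416; ℓ=8 ⇒ convergent index 7
i=0: a=20 ⇒ p=20, q=1
i=1: a=2 ⇒ p=41, q=2
…
i=3: a=1 ⇒ p=102, q=5
i=4: a=9 ⇒ p=979, q=48
i=5: a=1 ⇒ p=1081, q=53
i=6: a=1 ⇒ p=2060, q=101
i=7: a=2 ⇒ p=5201, q=255
fundamental: x₁=5201, y₁=255  (since 27050401 − 416·65025 = 1)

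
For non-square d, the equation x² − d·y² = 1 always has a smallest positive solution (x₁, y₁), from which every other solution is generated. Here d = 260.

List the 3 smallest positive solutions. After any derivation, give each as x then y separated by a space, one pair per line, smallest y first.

√260 = [16; 8,32, …], period ℓ=2 (even) → k=1
a_0=16:  p_0=16·1+0=16,  q_0=16·0+1=1
a_1=8:  p_1=8·16+1=129,  q_1=8·1+0=8
fundamental: x₁=129, y₁=8  (since 16641 − 260·64 = 1)
(129+8√260)^2 = 33281 + 2064√260
(129+8√260)^3 = 8586369 + 532504√260

129 8
33281 2064
8586369 532504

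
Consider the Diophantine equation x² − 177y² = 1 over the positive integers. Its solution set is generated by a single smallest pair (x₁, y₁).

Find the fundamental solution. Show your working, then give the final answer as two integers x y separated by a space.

d=177: √d = [13; 3,3,2,8,2,3,3,26] (ℓ=8, even), read p_7/q_7
a_0=13:  p_0=13·1+0=13,  q_0=13·0+1=1
…
a_3=2:  p_3=2·133+40=306,  q_3=2·10+3=23
…
a_6=3:  p_6=3·5468+2581=18985,  q_6=3·411+194=1427
a_7=3:  p_7=3·18985+5468=62423,  q_7=3·1427+411=4692
fundamental: x₁=62423, y₁=4692  (since 3896630929 − 177·22014864 = 1)

62423 4692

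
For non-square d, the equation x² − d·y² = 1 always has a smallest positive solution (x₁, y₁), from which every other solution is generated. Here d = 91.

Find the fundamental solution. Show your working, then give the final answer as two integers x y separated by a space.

√91 = [9; 1,1,5,1,5,1,1,18, …], period ℓ=8 (even) → k=7
i=0: a=9 ⇒ p=9, q=1
i=1: a=1 ⇒ p=10, q=1
…
i=3: a=5 ⇒ p=105, q=11
…
i=6: a=1 ⇒ p=849, q=89
i=7: a=1 ⇒ p=1574, q=165
→ (1574, 165).  Check: 1574²=2477476, 91·165²=2477475, difference 1.

1574 165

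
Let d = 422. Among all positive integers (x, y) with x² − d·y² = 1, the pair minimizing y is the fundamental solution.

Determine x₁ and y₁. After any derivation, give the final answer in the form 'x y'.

√422 = [20; 1,1,5,2,1,…,1,1,40, …], period ℓ=14 (even) → k=13
i=0: a=20 ⇒ p=20, q=1
…
i=3: a=5 ⇒ p=226, q=11
…
i=6: a=3 ⇒ p=2650, q=129
…
i=9: a=1 ⇒ p=217526, q=10589
i=10: a=2 ⇒ p=598859, q=29152
i=11: a=5 ⇒ p=3211821, q=156349
i=12: a=1 ⇒ p=3810680, q=185501
i=13: a=1 ⇒ p=7022501, q=341850
(x₁, y₁) = (7022501, 341850);  7022501² − 422·341850² = 1 ✓

7022501 341850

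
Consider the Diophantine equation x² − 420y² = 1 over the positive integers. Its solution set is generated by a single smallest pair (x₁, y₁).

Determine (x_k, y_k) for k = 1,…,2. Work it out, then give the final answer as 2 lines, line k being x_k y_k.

41 2
3361 164

√420 = [20; 2,40, …], period ℓ=2 (even) → k=1
i=0: a=20 ⇒ p=20, q=1
i=1: a=2 ⇒ p=41, q=2
fundamental: x₁=41, y₁=2  (since 1681 − 420·4 = 1)
(x_2, y_2) = (41·41 + 420·2·2, 41·2 + 2·41) = (3361, 164)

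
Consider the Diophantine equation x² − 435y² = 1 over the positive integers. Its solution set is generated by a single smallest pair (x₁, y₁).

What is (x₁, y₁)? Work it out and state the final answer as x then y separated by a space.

√435 → a₀=20, period (1,5,1,40); ℓ=4 even so k=3
i=0: a=20 ⇒ p=20, q=1
…
i=2: a=5 ⇒ p=125, q=6
i=3: a=1 ⇒ p=146, q=7
fundamental: x₁=146, y₁=7  (since 21316 − 435·49 = 1)

146 7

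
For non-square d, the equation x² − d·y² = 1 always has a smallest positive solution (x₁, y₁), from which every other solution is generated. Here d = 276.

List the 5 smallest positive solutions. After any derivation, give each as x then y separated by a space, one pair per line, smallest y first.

7775 468
120901249 7277400
1880014414175 113163569532
29234224019520001 1759693498945200
454592181623521601375 27363233795434290468

[16; 1,1,1,1,2,2,2,1,1,1,1,32] for √276; ℓ=12 ⇒ convergent index 11
a_0=16:  p_0=16·1+0=16,  q_0=16·0+1=1
…
a_5=2:  p_5=2·83+50=216,  q_5=2·5+3=13
a_6=2:  p_6=2·216+83=515,  q_6=2·13+5=31
a_7=2:  p_7=2·515+216=1246,  q_7=2·31+13=75
a_8=1:  p_8=1·1246+515=1761,  q_8=1·75+31=106
a_9=1:  p_9=1·1761+1246=3007,  q_9=1·106+75=181
a_10=1:  p_10=1·3007+1761=4768,  q_10=1·181+106=287
a_11=1:  p_11=1·4768+3007=7775,  q_11=1·287+181=468
(x₁, y₁) = (7775, 468);  7775² − 276·468² = 1 ✓
k=2:  x_2 = 7775·7775+276·468·468 = 120901249,  y_2 = 7775·468+468·7775 = 7277400
k=3:  x_3 = 7775·120901249+276·468·7277400 = 1880014414175,  y_3 = 7775·7277400+468·120901249 = 113163569532
k=4:  x_4 = 7775·1880014414175+276·468·113163569532 = 29234224019520001,  y_4 = 7775·113163569532+468·1880014414175 = 1759693498945200
k=5:  x_5 = 7775·29234224019520001+276·468·1759693498945200 = 454592181623521601375,  y_5 = 7775·1759693498945200+468·29234224019520001 = 27363233795434290468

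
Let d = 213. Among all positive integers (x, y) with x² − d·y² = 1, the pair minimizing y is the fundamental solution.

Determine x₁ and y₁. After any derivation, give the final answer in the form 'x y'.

194399 13320

d=213: √d = [14; 1,1,2,6,1,8,1,6,2,1,1,28] (ℓ=12, even), read p_11/q_11
step 0: (14, 1)  from 14·(1,0) + (0,1)
step 1: (15, 1)  from 1·(14,1) + (1,0)
step 2: (29, 2)  from 1·(15,1) + (14,1)
…
step 4: (467, 32)  from 6·(73,5) + (29,2)
step 5: (540, 37)  from 1·(467,32) + (73,5)
…
step 7: (5327, 365)  from 1·(4787,328) + (540,37)
step 8: (36749, 2518)  from 6·(5327,365) + (4787,328)
step 9: (78825, 5401)  from 2·(36749,2518) + (5327,365)
step 10: (115574, 7919)  from 1·(78825,5401) + (36749,2518)
step 11: (194399, 13320)  from 1·(115574,7919) + (78825,5401)
→ (194399, 13320).  Check: 194399²=37790971201, 213·13320²=37790971200, difference 1.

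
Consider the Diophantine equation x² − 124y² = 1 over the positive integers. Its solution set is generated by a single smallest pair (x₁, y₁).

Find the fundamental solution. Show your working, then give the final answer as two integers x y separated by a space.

√124 → a₀=11, period (7,2,1,1,1,…,2,7,22); ℓ=16 even so k=15
k=0  a_k=11  p_k/q_k = 11/1
…
k=3  a_k=1  p_k/q_k = 245/22
k=4  a_k=1  p_k/q_k = 412/37
…
k=8  a_k=4  p_k/q_k = 14543/1306
…
k=10  a_k=3  p_k/q_k = 67292/6043
…
k=14  a_k=2  p_k/q_k = 626251/56239
k=15  a_k=7  p_k/q_k = 4620799/414960
(x₁, y₁) = (4620799, 414960);  4620799² − 124·414960² = 1 ✓

4620799 414960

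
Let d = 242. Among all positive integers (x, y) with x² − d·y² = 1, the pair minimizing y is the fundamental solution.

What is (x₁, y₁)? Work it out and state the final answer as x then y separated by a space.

d=242: √d = [15; 1,1,3,1,14,1,3,1,1,30] (ℓ=10, even), read p_9/q_9
i=0: a=15 ⇒ p=15, q=1
i=1: a=1 ⇒ p=16, q=1
…
i=4: a=1 ⇒ p=140, q=9
i=5: a=14 ⇒ p=2069, q=133
…
i=7: a=3 ⇒ p=8696, q=559
i=8: a=1 ⇒ p=10905, q=701
i=9: a=1 ⇒ p=19601, q=1260
fundamental: x₁=19601, y₁=1260  (since 384199201 − 242·1587600 = 1)

19601 1260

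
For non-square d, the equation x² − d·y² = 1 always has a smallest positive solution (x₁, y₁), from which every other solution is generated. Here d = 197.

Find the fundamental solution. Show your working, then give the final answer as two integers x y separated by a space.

393 28

√197 → a₀=14, period (28); ℓ=1 odd so k=1
a_0=14:  p_0=14·1+0=14,  q_0=14·0+1=1
a_1=28:  p_1=28·14+1=393,  q_1=28·1+0=28
fundamental: x₁=393, y₁=28  (since 154449 − 197·784 = 1)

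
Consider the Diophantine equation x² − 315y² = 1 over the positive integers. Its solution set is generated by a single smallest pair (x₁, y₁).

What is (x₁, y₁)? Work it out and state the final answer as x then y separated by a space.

[17; 1,2,1,34] for √315; ℓ=4 ⇒ convergent index 3
step 0: (17, 1)  from 17·(1,0) + (0,1)
step 1: (18, 1)  from 1·(17,1) + (1,0)
step 2: (53, 3)  from 2·(18,1) + (17,1)
step 3: (71, 4)  from 1·(53,3) + (18,1)
→ (71, 4).  Check: 71²=5041, 315·4²=5040, difference 1.

71 4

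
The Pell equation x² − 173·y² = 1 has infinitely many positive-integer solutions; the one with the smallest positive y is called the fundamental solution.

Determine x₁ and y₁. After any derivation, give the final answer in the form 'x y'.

2499849 190060

[13; 6,1,1,6,26] for √173; ℓ=5 ⇒ convergent index 9
step 0: (13, 1)  from 13·(1,0) + (0,1)
…
step 3: (171, 13)  from 1·(92,7) + (79,6)
step 4: (1118, 85)  from 6·(171,13) + (92,7)
step 5: (29239, 2223)  from 26·(1118,85) + (171,13)
…
step 8: (382343, 29069)  from 1·(205791,15646) + (176552,13423)
step 9: (2499849, 190060)  from 6·(382343,29069) + (205791,15646)
→ (2499849, 190060).  Check: 2499849²=6249245022801, 173·190060²=6249245022800, difference 1.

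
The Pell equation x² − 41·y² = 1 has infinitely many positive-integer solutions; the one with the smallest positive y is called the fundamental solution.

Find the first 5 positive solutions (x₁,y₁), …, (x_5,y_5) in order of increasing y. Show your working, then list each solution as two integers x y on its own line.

[6; 2,2,12] for √41; ℓ=3 ⇒ convergent index 5
k=0  a_k=6  p_k/q_k = 6/1
…
k=2  a_k=2  p_k/q_k = 32/5
k=3  a_k=12  p_k/q_k = 397/62
k=4  a_k=2  p_k/q_k = 826/129
k=5  a_k=2  p_k/q_k = 2049/320
→ (2049, 320).  Check: 2049²=4198401, 41·320²=4198400, difference 1.
k=2:  x_2 = 2049·2049+41·320·320 = 8396801,  y_2 = 2049·320+320·2049 = 1311360
k=3:  x_3 = 2049·8396801+41·320·1311360 = 34410088449,  y_3 = 2049·1311360+320·8396801 = 5373952960
k=4:  x_4 = 2049·34410088449+41·320·5373952960 = 141012534067201,  y_4 = 2049·5373952960+320·34410088449 = 22022457918720
k=5:  x_5 = 2049·141012534067201+41·320·22022457918720 = 577869330197301249,  y_5 = 2049·22022457918720+320·141012534067201 = 90248027176961600

2049 320
8396801 1311360
34410088449 5373952960
141012534067201 22022457918720
577869330197301249 90248027176961600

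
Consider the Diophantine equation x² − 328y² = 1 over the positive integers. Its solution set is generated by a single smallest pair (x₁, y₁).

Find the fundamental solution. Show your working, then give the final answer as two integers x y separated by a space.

d=328: √d = [18; 9,36] (ℓ=2, even), read p_1/q_1
k=0  a_k=18  p_k/q_k = 18/1
k=1  a_k=9  p_k/q_k = 163/9
→ (163, 9).  Check: 163²=26569, 328·9²=26568, difference 1.

163 9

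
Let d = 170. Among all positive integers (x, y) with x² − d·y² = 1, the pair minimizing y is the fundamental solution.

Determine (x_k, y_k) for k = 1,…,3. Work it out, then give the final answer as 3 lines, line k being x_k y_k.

339 26
229841 17628
155831859 11951758

√170 → a₀=13, period (26); ℓ=1 odd so k=1
i=0: a=13 ⇒ p=13, q=1
i=1: a=26 ⇒ p=339, q=26
fundamental: x₁=339, y₁=26  (since 114921 − 170·676 = 1)
k=2:  x_2 = 339·339+170·26·26 = 229841,  y_2 = 339·26+26·339 = 17628
k=3:  x_3 = 339·229841+170·26·17628 = 155831859,  y_3 = 339·17628+26·229841 = 11951758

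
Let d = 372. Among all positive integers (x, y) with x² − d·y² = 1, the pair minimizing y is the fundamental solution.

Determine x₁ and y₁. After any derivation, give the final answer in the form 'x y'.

12151 630

√372 = [19; 3,2,12,2,3,38, …], period ℓ=6 (even) → k=5
step 0: (19, 1)  from 19·(1,0) + (0,1)
…
step 2: (135, 7)  from 2·(58,3) + (19,1)
…
step 4: (3491, 181)  from 2·(1678,87) + (135,7)
step 5: (12151, 630)  from 3·(3491,181) + (1678,87)
→ (12151, 630).  Check: 12151²=147646801, 372·630²=147646800, difference 1.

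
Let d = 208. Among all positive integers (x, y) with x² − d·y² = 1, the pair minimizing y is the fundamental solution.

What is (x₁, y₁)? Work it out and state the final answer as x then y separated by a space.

649 45

√208 = [14; 2,2,1,2,2,28, …], period ℓ=6 (even) → k=5
a_0=14:  p_0=14·1+0=14,  q_0=14·0+1=1
…
a_3=1:  p_3=1·72+29=101,  q_3=1·5+2=7
a_4=2:  p_4=2·101+72=274,  q_4=2·7+5=19
a_5=2:  p_5=2·274+101=649,  q_5=2·19+7=45
→ (649, 45).  Check: 649²=421201, 208·45²=421200, difference 1.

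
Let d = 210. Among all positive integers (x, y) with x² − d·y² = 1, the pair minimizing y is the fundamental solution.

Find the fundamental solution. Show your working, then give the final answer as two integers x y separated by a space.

29 2

[14; 2,28] for √210; ℓ=2 ⇒ convergent index 1
i=0: a=14 ⇒ p=14, q=1
i=1: a=2 ⇒ p=29, q=2
→ (29, 2).  Check: 29²=841, 210·2²=840, difference 1.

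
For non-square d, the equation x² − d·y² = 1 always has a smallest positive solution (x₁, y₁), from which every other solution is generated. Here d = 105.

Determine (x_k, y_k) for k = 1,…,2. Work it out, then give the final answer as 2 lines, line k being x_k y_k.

41 4
3361 328

√105 → a₀=10, period (4,20); ℓ=2 even so k=1
step 0: (10, 1)  from 10·(1,0) + (0,1)
step 1: (41, 4)  from 4·(10,1) + (1,0)
fundamental: x₁=41, y₁=4  (since 1681 − 105·16 = 1)
k=2:  x_2 = 41·41+105·4·4 = 3361,  y_2 = 41·4+4·41 = 328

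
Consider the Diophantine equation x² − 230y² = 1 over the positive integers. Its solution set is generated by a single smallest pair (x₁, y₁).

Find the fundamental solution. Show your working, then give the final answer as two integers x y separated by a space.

√230 = [15; 6,30, …], period ℓ=2 (even) → k=1
step 0: (15, 1)  from 15·(1,0) + (0,1)
step 1: (91, 6)  from 6·(15,1) + (1,0)
→ (91, 6).  Check: 91²=8281, 230·6²=8280, difference 1.

91 6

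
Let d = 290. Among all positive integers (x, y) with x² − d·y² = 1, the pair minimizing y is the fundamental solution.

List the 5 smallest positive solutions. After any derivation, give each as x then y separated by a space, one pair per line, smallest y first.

√290 = [17; 34, …], period ℓ=1 (odd) → k=1
i=0: a=17 ⇒ p=17, q=1
i=1: a=34 ⇒ p=579, q=34
fundamental: x₁=579, y₁=34  (since 335241 − 290·1156 = 1)
(x_2, y_2) = (579·579 + 290·34·34, 579·34 + 34·579) = (670481, 39372)
(x_3, y_3) = (579·670481 + 290·34·39372, 579·39372 + 34·670481) = (776416419, 45592742)
(x_4, y_4) = (579·776416419 + 290·34·45592742, 579·45592742 + 34·776416419) = (899089542721, 52796355864)
(x_5, y_5) = (579·899089542721 + 290·34·52796355864, 579·52796355864 + 34·899089542721) = (1041144914054499, 61138134497770)

579 34
670481 39372
776416419 45592742
899089542721 52796355864
1041144914054499 61138134497770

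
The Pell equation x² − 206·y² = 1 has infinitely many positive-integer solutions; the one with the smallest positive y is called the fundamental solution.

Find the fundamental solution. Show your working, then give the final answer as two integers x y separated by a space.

59535 4148

[14; 2,1,5,14,5,1,2,28] for √206; ℓ=8 ⇒ convergent index 7
k=0  a_k=14  p_k/q_k = 14/1
k=1  a_k=2  p_k/q_k = 29/2
k=2  a_k=1  p_k/q_k = 43/3
k=3  a_k=5  p_k/q_k = 244/17
k=4  a_k=14  p_k/q_k = 3459/241
…
k=6  a_k=1  p_k/q_k = 20998/1463
k=7  a_k=2  p_k/q_k = 59535/4148
(x₁, y₁) = (59535, 4148);  59535² − 206·4148² = 1 ✓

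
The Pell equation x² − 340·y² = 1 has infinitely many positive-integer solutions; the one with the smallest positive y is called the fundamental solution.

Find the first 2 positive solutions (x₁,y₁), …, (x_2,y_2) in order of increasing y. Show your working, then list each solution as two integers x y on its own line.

√340 = [18; 2,3,1,1,1,…,3,2,36, …], period ℓ=14 (even) → k=13
a_0=18:  p_0=18·1+0=18,  q_0=18·0+1=1
…
a_2=3:  p_2=3·37+18=129,  q_2=3·2+1=7
a_3=1:  p_3=1·129+37=166,  q_3=1·7+2=9
a_4=1:  p_4=1·166+129=295,  q_4=1·9+7=16
a_5=1:  p_5=1·295+166=461,  q_5=1·16+9=25
a_6=1:  p_6=1·461+295=756,  q_6=1·25+16=41
…
a_8=1:  p_8=1·6509+756=7265,  q_8=1·353+41=394
…
a_10=1:  p_10=1·13774+7265=21039,  q_10=1·747+394=1141
a_11=1:  p_11=1·21039+13774=34813,  q_11=1·1141+747=1888
a_12=3:  p_12=3·34813+21039=125478,  q_12=3·1888+1141=6805
a_13=2:  p_13=2·125478+34813=285769,  q_13=2·6805+1888=15498
→ (285769, 15498).  Check: 285769²=81663921361, 340·15498²=81663921360, difference 1.
(285769+15498√340)^2 = 163327842721 + 8857695924√340

285769 15498
163327842721 8857695924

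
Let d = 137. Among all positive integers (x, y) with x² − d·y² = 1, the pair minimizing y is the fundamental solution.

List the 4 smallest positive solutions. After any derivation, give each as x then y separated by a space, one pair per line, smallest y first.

d=137: √d = [11; 1,2,2,1,1,2,2,1,22] (ℓ=9, odd), read p_17/q_17
k=0  a_k=11  p_k/q_k = 11/1
k=1  a_k=1  p_k/q_k = 12/1
…
k=3  a_k=2  p_k/q_k = 82/7
k=4  a_k=1  p_k/q_k = 117/10
…
k=6  a_k=2  p_k/q_k = 515/44
…
k=8  a_k=1  p_k/q_k = 1744/149
k=9  a_k=22  p_k/q_k = 39597/3383
k=10  a_k=1  p_k/q_k = 41341/3532
…
k=13  a_k=1  p_k/q_k = 408178/34873
…
k=15  a_k=2  p_k/q_k = 1796332/153471
k=16  a_k=2  p_k/q_k = 4286741/366241
k=17  a_k=1  p_k/q_k = 6083073/519712
fundamental: x₁=6083073, y₁=519712  (since 37003777123329 − 137·270100562944 = 1)
k=2:  x_2 = 6083073·6083073+137·519712·519712 = 74007554246657,  y_2 = 6083073·519712+519712·6083073 = 6322892069952
k=3:  x_3 = 6083073·74007554246657+137·519712·6322892069952 = 900386710067742990849,  y_3 = 6083073·6322892069952+519712·74007554246657 = 76925228065277725280
k=4:  x_4 = 6083073·900386710067742990849+137·519712·76925228065277725280 = 10954236171143757109591351297,  y_4 = 6083073·76925228065277725280+519712·900386710067742990849 = 935883555725460013412300928

6083073 519712
74007554246657 6322892069952
900386710067742990849 76925228065277725280
10954236171143757109591351297 935883555725460013412300928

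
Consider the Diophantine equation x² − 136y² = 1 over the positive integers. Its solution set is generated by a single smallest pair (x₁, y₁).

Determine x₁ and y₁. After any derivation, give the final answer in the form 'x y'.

35 3

[11; 1,1,1,22] for √136; ℓ=4 ⇒ convergent index 3
k=0  a_k=11  p_k/q_k = 11/1
…
k=2  a_k=1  p_k/q_k = 23/2
k=3  a_k=1  p_k/q_k = 35/3
fundamental: x₁=35, y₁=3  (since 1225 − 136·9 = 1)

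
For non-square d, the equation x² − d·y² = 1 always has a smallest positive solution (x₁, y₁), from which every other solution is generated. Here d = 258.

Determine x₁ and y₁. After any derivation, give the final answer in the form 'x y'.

√258 = [16; 16,32, …], period ℓ=2 (even) → k=1
a_0=16:  p_0=16·1+0=16,  q_0=16·0+1=1
a_1=16:  p_1=16·16+1=257,  q_1=16·1+0=16
(x₁, y₁) = (257, 16);  257² − 258·16² = 1 ✓

257 16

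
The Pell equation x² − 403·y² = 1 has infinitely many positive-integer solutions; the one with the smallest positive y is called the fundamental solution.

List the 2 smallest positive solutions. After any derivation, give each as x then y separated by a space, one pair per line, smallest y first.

√403 → a₀=20, period (13,2,1,3,1,3,1,2,13,40); ℓ=10 even so k=9
k=0  a_k=20  p_k/q_k = 20/1
k=1  a_k=13  p_k/q_k = 261/13
k=2  a_k=2  p_k/q_k = 542/27
…
k=4  a_k=3  p_k/q_k = 2951/147
…
k=6  a_k=3  p_k/q_k = 14213/708
…
k=8  a_k=2  p_k/q_k = 50147/2498
k=9  a_k=13  p_k/q_k = 669878/33369
(x₁, y₁) = (669878, 33369);  669878² − 403·33369² = 1 ✓
k=2:  x_2 = 669878·669878+403·33369·33369 = 897473069767,  y_2 = 669878·33369+33369·669878 = 44706317964

669878 33369
897473069767 44706317964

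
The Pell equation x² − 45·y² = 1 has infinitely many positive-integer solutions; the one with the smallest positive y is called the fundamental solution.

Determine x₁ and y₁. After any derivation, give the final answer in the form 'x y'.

√45 → a₀=6, period (1,2,2,2,1,12); ℓ=6 even so k=5
k=0  a_k=6  p_k/q_k = 6/1
k=1  a_k=1  p_k/q_k = 7/1
k=2  a_k=2  p_k/q_k = 20/3
k=3  a_k=2  p_k/q_k = 47/7
k=4  a_k=2  p_k/q_k = 114/17
k=5  a_k=1  p_k/q_k = 161/24
→ (161, 24).  Check: 161²=25921, 45·24²=25920, difference 1.

161 24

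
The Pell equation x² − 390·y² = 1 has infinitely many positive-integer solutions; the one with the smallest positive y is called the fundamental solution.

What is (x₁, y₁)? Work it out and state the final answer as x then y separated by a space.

79 4

d=390: √d = [19; 1,2,1,38] (ℓ=4, even), read p_3/q_3
a_0=19:  p_0=19·1+0=19,  q_0=19·0+1=1
a_1=1:  p_1=1·19+1=20,  q_1=1·1+0=1
a_2=2:  p_2=2·20+19=59,  q_2=2·1+1=3
a_3=1:  p_3=1·59+20=79,  q_3=1·3+1=4
→ (79, 4).  Check: 79²=6241, 390·4²=6240, difference 1.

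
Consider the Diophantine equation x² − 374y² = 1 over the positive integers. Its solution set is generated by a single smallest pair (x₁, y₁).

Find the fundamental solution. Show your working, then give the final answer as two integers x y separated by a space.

3365 174

√374 → a₀=19, period (2,1,18,1,2,38); ℓ=6 even so k=5
a_0=19:  p_0=19·1+0=19,  q_0=19·0+1=1
…
a_3=18:  p_3=18·58+39=1083,  q_3=18·3+2=56
a_4=1:  p_4=1·1083+58=1141,  q_4=1·56+3=59
a_5=2:  p_5=2·1141+1083=3365,  q_5=2·59+56=174
fundamental: x₁=3365, y₁=174  (since 11323225 − 374·30276 = 1)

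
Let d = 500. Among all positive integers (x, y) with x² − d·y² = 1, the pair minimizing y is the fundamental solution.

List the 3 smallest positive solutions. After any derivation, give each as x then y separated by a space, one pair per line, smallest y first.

√500 = [22; 2,1,3,2,1,…,1,2,44, …], period ℓ=14 (even) → k=13
k=0  a_k=22  p_k/q_k = 22/1
k=1  a_k=2  p_k/q_k = 45/2
…
k=4  a_k=2  p_k/q_k = 559/25
k=5  a_k=1  p_k/q_k = 805/36
k=6  a_k=1  p_k/q_k = 1364/61
k=7  a_k=10  p_k/q_k = 14445/646
k=8  a_k=1  p_k/q_k = 15809/707
k=9  a_k=1  p_k/q_k = 30254/1353
k=10  a_k=2  p_k/q_k = 76317/3413
…
k=12  a_k=1  p_k/q_k = 335522/15005
k=13  a_k=2  p_k/q_k = 930249/41602
→ (930249, 41602).  Check: 930249²=865363202001, 500·41602²=865363202000, difference 1.
(x_2, y_2) = (930249·930249 + 500·41602·41602, 930249·41602 + 41602·930249) = (1730726404001, 77400437796)
(x_3, y_3) = (930249·1730726404001 + 500·41602·77400437796, 930249·77400437796 + 41602·1730726404001) = (3220013013190122249, 144003359718540806)

930249 41602
1730726404001 77400437796
3220013013190122249 144003359718540806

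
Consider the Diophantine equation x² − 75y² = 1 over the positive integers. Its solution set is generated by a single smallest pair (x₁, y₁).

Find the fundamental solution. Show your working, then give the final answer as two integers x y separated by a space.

26 3

[8; 1,1,1,16] for √75; ℓ=4 ⇒ convergent index 3
a_0=8:  p_0=8·1+0=8,  q_0=8·0+1=1
a_1=1:  p_1=1·8+1=9,  q_1=1·1+0=1
a_2=1:  p_2=1·9+8=17,  q_2=1·1+1=2
a_3=1:  p_3=1·17+9=26,  q_3=1·2+1=3
(x₁, y₁) = (26, 3);  26² − 75·3² = 1 ✓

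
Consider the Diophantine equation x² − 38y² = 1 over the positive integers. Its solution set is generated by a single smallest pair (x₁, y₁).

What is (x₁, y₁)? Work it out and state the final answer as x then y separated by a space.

37 6

√38 = [6; 6,12, …], period ℓ=2 (even) → k=1
a_0=6:  p_0=6·1+0=6,  q_0=6·0+1=1
a_1=6:  p_1=6·6+1=37,  q_1=6·1+0=6
fundamental: x₁=37, y₁=6  (since 1369 − 38·36 = 1)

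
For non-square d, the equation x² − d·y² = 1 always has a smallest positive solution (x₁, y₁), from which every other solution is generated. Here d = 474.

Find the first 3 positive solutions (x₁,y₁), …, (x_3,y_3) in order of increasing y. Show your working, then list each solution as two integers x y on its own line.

√474 = [21; 1,3,2,1,1,…,3,1,42, …], period ℓ=14 (even) → k=13
i=0: a=21 ⇒ p=21, q=1
i=1: a=1 ⇒ p=22, q=1
…
i=3: a=2 ⇒ p=196, q=9
i=4: a=1 ⇒ p=283, q=13
i=5: a=1 ⇒ p=479, q=22
i=6: a=1 ⇒ p=762, q=35
i=7: a=6 ⇒ p=5051, q=232
i=8: a=1 ⇒ p=5813, q=267
i=9: a=1 ⇒ p=10864, q=499
…
i=12: a=3 ⇒ p=149331, q=6859
i=13: a=1 ⇒ p=193549, q=8890
fundamental: x₁=193549, y₁=8890  (since 37461215401 − 474·79032100 = 1)
k=2:  x_2 = 193549·193549+474·8890·8890 = 74922430801,  y_2 = 193549·8890+8890·193549 = 3441301220
k=3:  x_3 = 193549·74922430801+474·8890·3441301220 = 29002323118011949,  y_3 = 193549·3441301220+8890·74922430801 = 1332120819650670

193549 8890
74922430801 3441301220
29002323118011949 1332120819650670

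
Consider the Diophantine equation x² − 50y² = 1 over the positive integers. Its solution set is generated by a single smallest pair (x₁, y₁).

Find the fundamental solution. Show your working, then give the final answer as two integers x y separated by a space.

99 14

√50 → a₀=7, period (14); ℓ=1 odd so k=1
step 0: (7, 1)  from 7·(1,0) + (0,1)
step 1: (99, 14)  from 14·(7,1) + (1,0)
(x₁, y₁) = (99, 14);  99² − 50·14² = 1 ✓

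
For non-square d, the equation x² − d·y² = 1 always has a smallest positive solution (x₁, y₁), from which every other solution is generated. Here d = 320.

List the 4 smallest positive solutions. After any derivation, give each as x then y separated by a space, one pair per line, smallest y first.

√320 = [17; 1,7,1,34, …], period ℓ=4 (even) → k=3
k=0  a_k=17  p_k/q_k = 17/1
…
k=2  a_k=7  p_k/q_k = 143/8
k=3  a_k=1  p_k/q_k = 161/9
fundamental: x₁=161, y₁=9  (since 25921 − 320·81 = 1)
(x_2, y_2) = (161·161 + 320·9·9, 161·9 + 9·161) = (51841, 2898)
(x_3, y_3) = (161·51841 + 320·9·2898, 161·2898 + 9·51841) = (16692641, 933147)
(x_4, y_4) = (161·16692641 + 320·9·933147, 161·933147 + 9·16692641) = (5374978561, 300470436)

161 9
51841 2898
16692641 933147
5374978561 300470436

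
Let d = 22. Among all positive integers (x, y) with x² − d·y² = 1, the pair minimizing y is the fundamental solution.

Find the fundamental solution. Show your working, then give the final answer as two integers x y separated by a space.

197 42

d=22: √d = [4; 1,2,4,2,1,8] (ℓ=6, even), read p_5/q_5
k=0  a_k=4  p_k/q_k = 4/1
k=1  a_k=1  p_k/q_k = 5/1
k=2  a_k=2  p_k/q_k = 14/3
k=3  a_k=4  p_k/q_k = 61/13
k=4  a_k=2  p_k/q_k = 136/29
k=5  a_k=1  p_k/q_k = 197/42
(x₁, y₁) = (197, 42);  197² − 22·42² = 1 ✓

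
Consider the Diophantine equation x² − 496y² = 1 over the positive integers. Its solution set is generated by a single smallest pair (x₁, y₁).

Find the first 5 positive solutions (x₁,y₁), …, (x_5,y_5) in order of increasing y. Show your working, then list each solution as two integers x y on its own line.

√496 → a₀=22, period (3,1,2,4,1,…,1,3,44); ℓ=16 even so k=15
a_0=22:  p_0=22·1+0=22,  q_0=22·0+1=1
…
a_2=1:  p_2=1·67+22=89,  q_2=1·3+1=4
a_3=2:  p_3=2·89+67=245,  q_3=2·4+3=11
a_4=4:  p_4=4·245+89=1069,  q_4=4·11+4=48
a_5=1:  p_5=1·1069+245=1314,  q_5=1·48+11=59
a_6=1:  p_6=1·1314+1069=2383,  q_6=1·59+48=107
a_7=2:  p_7=2·2383+1314=6080,  q_7=2·107+59=273
…
a_9=2:  p_9=2·14543+6080=35166,  q_9=2·653+273=1579
a_10=1:  p_10=1·35166+14543=49709,  q_10=1·1579+653=2232
a_11=1:  p_11=1·49709+35166=84875,  q_11=1·2232+1579=3811
a_12=4:  p_12=4·84875+49709=389209,  q_12=4·3811+2232=17476
…
a_14=1:  p_14=1·863293+389209=1252502,  q_14=1·38763+17476=56239
a_15=3:  p_15=3·1252502+863293=4620799,  q_15=3·56239+38763=207480
→ (4620799, 207480).  Check: 4620799²=21351783398401, 496·207480²=21351783398400, difference 1.
n=2: (4620799,207480)∘(4620799,207480) = (4620799·4620799+496·207480·207480, 4620799·207480+207480·4620799) = (42703566796801,1917446753040)
n=3: (42703566796801,1917446753040)∘(4620799,207480) = (4620799·42703566796801+496·207480·1917446753040, 4620799·1917446753040+207480·42703566796801) = (394649197502177907199,17720272078000750440)
n=4: (394649197502177907199,17720272078000750440)∘(4620799,207480) = (4620799·394649197502177907199+496·207480·17720272078000750440, 4620799·17720272078000750440+207480·394649197502177907199) = (3647189234337689639247667201,163763630995505661818050080)
n=5: (3647189234337689639247667201,163763630995505661818050080)∘(4620799,207480) = (4620799·3647189234337689639247667201+496·207480·163763630995505661818050080, 4620799·163763630995505661818050080+207480·3647189234337689639247667201) = (33705856733676329245494460531519999,1513437644680785412974289982477400)

4620799 207480
42703566796801 1917446753040
394649197502177907199 17720272078000750440
3647189234337689639247667201 163763630995505661818050080
33705856733676329245494460531519999 1513437644680785412974289982477400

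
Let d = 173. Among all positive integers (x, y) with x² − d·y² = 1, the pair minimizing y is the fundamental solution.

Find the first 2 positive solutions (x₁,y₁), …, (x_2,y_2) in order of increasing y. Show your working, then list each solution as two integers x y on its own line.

2499849 190060
12498490045601 950242601880

√173 → a₀=13, period (6,1,1,6,26); ℓ=5 odd so k=9
step 0: (13, 1)  from 13·(1,0) + (0,1)
step 1: (79, 6)  from 6·(13,1) + (1,0)
step 2: (92, 7)  from 1·(79,6) + (13,1)
step 3: (171, 13)  from 1·(92,7) + (79,6)
step 4: (1118, 85)  from 6·(171,13) + (92,7)
…
step 6: (176552, 13423)  from 6·(29239,2223) + (1118,85)
step 7: (205791, 15646)  from 1·(176552,13423) + (29239,2223)
step 8: (382343, 29069)  from 1·(205791,15646) + (176552,13423)
step 9: (2499849, 190060)  from 6·(382343,29069) + (205791,15646)
fundamental: x₁=2499849, y₁=190060  (since 6249245022801 − 173·36122803600 = 1)
k=2:  x_2 = 2499849·2499849+173·190060·190060 = 12498490045601,  y_2 = 2499849·190060+190060·2499849 = 950242601880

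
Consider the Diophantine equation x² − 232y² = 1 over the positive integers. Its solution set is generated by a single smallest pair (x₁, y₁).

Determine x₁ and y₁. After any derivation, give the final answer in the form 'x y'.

√232 → a₀=15, period (4,3,7,3,4,30); ℓ=6 even so k=5
k=0  a_k=15  p_k/q_k = 15/1
k=1  a_k=4  p_k/q_k = 61/4
k=2  a_k=3  p_k/q_k = 198/13
k=3  a_k=7  p_k/q_k = 1447/95
k=4  a_k=3  p_k/q_k = 4539/298
k=5  a_k=4  p_k/q_k = 19603/1287
→ (19603, 1287).  Check: 19603²=384277609, 232·1287²=384277608, difference 1.

19603 1287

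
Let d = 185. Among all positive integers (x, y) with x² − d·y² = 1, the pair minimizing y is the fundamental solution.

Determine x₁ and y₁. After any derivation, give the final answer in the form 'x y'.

[13; 1,1,1,1,26] for √185; ℓ=5 ⇒ convergent index 9
a_0=13:  p_0=13·1+0=13,  q_0=13·0+1=1
a_1=1:  p_1=1·13+1=14,  q_1=1·1+0=1
…
a_8=1:  p_8=1·3686+1877=5563,  q_8=1·271+138=409
a_9=1:  p_9=1·5563+3686=9249,  q_9=1·409+271=680
fundamental: x₁=9249, y₁=680  (since 85544001 − 185·462400 = 1)

9249 680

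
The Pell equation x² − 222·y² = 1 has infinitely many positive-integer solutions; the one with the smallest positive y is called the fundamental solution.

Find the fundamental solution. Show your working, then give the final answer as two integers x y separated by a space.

149 10

√222 = [14; 1,8,1,28, …], period ℓ=4 (even) → k=3
step 0: (14, 1)  from 14·(1,0) + (0,1)
…
step 2: (134, 9)  from 8·(15,1) + (14,1)
step 3: (149, 10)  from 1·(134,9) + (15,1)
(x₁, y₁) = (149, 10);  149² − 222·10² = 1 ✓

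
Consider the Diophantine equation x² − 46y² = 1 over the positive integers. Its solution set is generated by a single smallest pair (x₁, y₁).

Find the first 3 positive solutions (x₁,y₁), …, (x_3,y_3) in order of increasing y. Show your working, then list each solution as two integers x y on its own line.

√46 → a₀=6, period (1,3,1,1,2,6,2,1,1,3,1,12); ℓ=12 even so k=11
step 0: (6, 1)  from 6·(1,0) + (0,1)
step 1: (7, 1)  from 1·(6,1) + (1,0)
step 2: (27, 4)  from 3·(7,1) + (6,1)
step 3: (34, 5)  from 1·(27,4) + (7,1)
step 4: (61, 9)  from 1·(34,5) + (27,4)
…
step 6: (997, 147)  from 6·(156,23) + (61,9)
step 7: (2150, 317)  from 2·(997,147) + (156,23)
step 8: (3147, 464)  from 1·(2150,317) + (997,147)
step 9: (5297, 781)  from 1·(3147,464) + (2150,317)
step 10: (19038, 2807)  from 3·(5297,781) + (3147,464)
step 11: (24335, 3588)  from 1·(19038,2807) + (5297,781)
→ (24335, 3588).  Check: 24335²=592192225, 46·3588²=592192224, difference 1.
k=2:  x_2 = 24335·24335+46·3588·3588 = 1184384449,  y_2 = 24335·3588+3588·24335 = 174627960
k=3:  x_3 = 24335·1184384449+46·3588·174627960 = 57643991108495,  y_3 = 24335·174627960+3588·1184384449 = 8499142809612

24335 3588
1184384449 174627960
57643991108495 8499142809612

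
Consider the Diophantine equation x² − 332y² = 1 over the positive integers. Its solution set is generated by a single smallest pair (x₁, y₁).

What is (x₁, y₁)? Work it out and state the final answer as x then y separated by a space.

√332 = [18; 4,1,1,8,1,1,4,36, …], period ℓ=8 (even) → k=7
k=0  a_k=18  p_k/q_k = 18/1
…
k=4  a_k=8  p_k/q_k = 1403/77
…
k=6  a_k=1  p_k/q_k = 2970/163
k=7  a_k=4  p_k/q_k = 13447/738
(x₁, y₁) = (13447, 738);  13447² − 332·738² = 1 ✓

13447 738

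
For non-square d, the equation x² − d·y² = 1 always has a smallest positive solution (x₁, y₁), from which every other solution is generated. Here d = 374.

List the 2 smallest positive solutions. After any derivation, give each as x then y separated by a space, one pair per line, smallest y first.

3365 174
22646449 1171020

√374 = [19; 2,1,18,1,2,38, …], period ℓ=6 (even) → k=5
a_0=19:  p_0=19·1+0=19,  q_0=19·0+1=1
a_1=2:  p_1=2·19+1=39,  q_1=2·1+0=2
a_2=1:  p_2=1·39+19=58,  q_2=1·2+1=3
a_3=18:  p_3=18·58+39=1083,  q_3=18·3+2=56
a_4=1:  p_4=1·1083+58=1141,  q_4=1·56+3=59
a_5=2:  p_5=2·1141+1083=3365,  q_5=2·59+56=174
→ (3365, 174).  Check: 3365²=11323225, 374·174²=11323224, difference 1.
(3365+174√374)^2 = 22646449 + 1171020√374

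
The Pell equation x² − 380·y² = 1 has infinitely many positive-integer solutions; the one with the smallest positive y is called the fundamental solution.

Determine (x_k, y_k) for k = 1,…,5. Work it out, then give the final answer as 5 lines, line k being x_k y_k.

39 2
3041 156
237159 12166
18495361 948792
1442400999 73993610

d=380: √d = [19; 2,38] (ℓ=2, even), read p_1/q_1
i=0: a=19 ⇒ p=19, q=1
i=1: a=2 ⇒ p=39, q=2
(x₁, y₁) = (39, 2);  39² − 380·2² = 1 ✓
k=2:  x_2 = 39·39+380·2·2 = 3041,  y_2 = 39·2+2·39 = 156
k=3:  x_3 = 39·3041+380·2·156 = 237159,  y_3 = 39·156+2·3041 = 12166
k=4:  x_4 = 39·237159+380·2·12166 = 18495361,  y_4 = 39·12166+2·237159 = 948792
k=5:  x_5 = 39·18495361+380·2·948792 = 1442400999,  y_5 = 39·948792+2·18495361 = 73993610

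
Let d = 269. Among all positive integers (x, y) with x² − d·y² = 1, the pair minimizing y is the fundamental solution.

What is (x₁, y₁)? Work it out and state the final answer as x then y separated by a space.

13449 820

√269 → a₀=16, period (2,2,32); ℓ=3 odd so k=5
k=0  a_k=16  p_k/q_k = 16/1
…
k=2  a_k=2  p_k/q_k = 82/5
k=3  a_k=32  p_k/q_k = 2657/162
k=4  a_k=2  p_k/q_k = 5396/329
k=5  a_k=2  p_k/q_k = 13449/820
fundamental: x₁=13449, y₁=820  (since 180875601 − 269·672400 = 1)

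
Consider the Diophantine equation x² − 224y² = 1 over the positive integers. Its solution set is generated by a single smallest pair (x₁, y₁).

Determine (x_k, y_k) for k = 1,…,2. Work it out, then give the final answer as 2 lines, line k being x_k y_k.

15 1
449 30

√224 → a₀=14, period (1,28); ℓ=2 even so k=1
k=0  a_k=14  p_k/q_k = 14/1
k=1  a_k=1  p_k/q_k = 15/1
fundamental: x₁=15, y₁=1  (since 225 − 224·1 = 1)
n=2: (15,1)∘(15,1) = (15·15+224·1·1, 15·1+1·15) = (449,30)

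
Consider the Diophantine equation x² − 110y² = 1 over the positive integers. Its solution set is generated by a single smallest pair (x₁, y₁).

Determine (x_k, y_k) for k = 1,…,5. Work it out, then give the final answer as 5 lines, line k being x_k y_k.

21 2
881 84
36981 3526
1552321 148008
65160501 6212810

√110 → a₀=10, period (2,20); ℓ=2 even so k=1
k=0  a_k=10  p_k/q_k = 10/1
k=1  a_k=2  p_k/q_k = 21/2
(x₁, y₁) = (21, 2);  21² − 110·2² = 1 ✓
(21+2√110)^2 = 881 + 84√110
(21+2√110)^3 = 36981 + 3526√110
(21+2√110)^4 = 1552321 + 148008√110
(21+2√110)^5 = 65160501 + 6212810√110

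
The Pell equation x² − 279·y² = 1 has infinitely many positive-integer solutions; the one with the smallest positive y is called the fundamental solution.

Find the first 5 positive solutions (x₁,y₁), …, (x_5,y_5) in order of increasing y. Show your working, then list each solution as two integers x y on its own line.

1520 91
4620799 276640
14047227440 840985509
42703566796801 2556595670720
129818829015047600 7772049998003291

√279 = [16; 1,2,2,1,2,2,1,32, …], period ℓ=8 (even) → k=7
i=0: a=16 ⇒ p=16, q=1
…
i=5: a=2 ⇒ p=451, q=27
i=6: a=2 ⇒ p=1069, q=64
i=7: a=1 ⇒ p=1520, q=91
→ (1520, 91).  Check: 1520²=2310400, 279·91²=2310399, difference 1.
k=2:  x_2 = 1520·1520+279·91·91 = 4620799,  y_2 = 1520·91+91·1520 = 276640
k=3:  x_3 = 1520·4620799+279·91·276640 = 14047227440,  y_3 = 1520·276640+91·4620799 = 840985509
k=4:  x_4 = 1520·14047227440+279·91·840985509 = 42703566796801,  y_4 = 1520·840985509+91·14047227440 = 2556595670720
k=5:  x_5 = 1520·42703566796801+279·91·2556595670720 = 129818829015047600,  y_5 = 1520·2556595670720+91·42703566796801 = 7772049998003291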